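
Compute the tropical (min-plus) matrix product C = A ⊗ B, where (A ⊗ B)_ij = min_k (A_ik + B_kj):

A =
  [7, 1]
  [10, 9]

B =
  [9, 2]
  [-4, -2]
A ⊗ B =
  [-3, -1]
  [5, 7]

Apply the min-plus product entry-by-entry:
  C[0][0] = min over k of (A[0][0] + B[0][0] = 7 + 9 = 16, A[0][1] + B[1][0] = 1 + -4 = -3) = -3 (attained at k = 1)
  C[0][1] = min over k of (A[0][0] + B[0][1] = 7 + 2 = 9, A[0][1] + B[1][1] = 1 + -2 = -1) = -1 (attained at k = 1)
  C[1][0] = min over k of (A[1][0] + B[0][0] = 10 + 9 = 19, A[1][1] + B[1][0] = 9 + -4 = 5) = 5 (attained at k = 1)
  C[1][1] = min over k of (A[1][0] + B[0][1] = 10 + 2 = 12, A[1][1] + B[1][1] = 9 + -2 = 7) = 7 (attained at k = 1)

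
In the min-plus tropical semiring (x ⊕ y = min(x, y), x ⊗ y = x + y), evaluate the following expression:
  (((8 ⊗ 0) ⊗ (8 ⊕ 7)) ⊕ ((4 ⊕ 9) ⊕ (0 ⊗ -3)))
(((8 ⊗ 0) ⊗ (8 ⊕ 7)) ⊕ ((4 ⊕ 9) ⊕ (0 ⊗ -3))) = -3

Expand innermost to outermost. Recall ⊕ takes the minimum of its arguments and ⊗ takes their sum. Working out the expression (((8 ⊗ 0) ⊗ (8 ⊕ 7)) ⊕ ((4 ⊕ 9) ⊕ (0 ⊗ -3))) gives -3.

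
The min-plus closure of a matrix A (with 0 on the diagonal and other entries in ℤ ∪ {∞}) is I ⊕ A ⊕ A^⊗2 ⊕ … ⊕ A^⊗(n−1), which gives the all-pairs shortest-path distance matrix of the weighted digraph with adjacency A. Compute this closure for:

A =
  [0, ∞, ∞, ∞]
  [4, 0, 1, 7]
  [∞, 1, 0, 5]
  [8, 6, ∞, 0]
Closure =
  [0, ∞, ∞, ∞]
  [4, 0, 1, 6]
  [5, 1, 0, 5]
  [8, 6, 7, 0]

This is the Floyd-Warshall all-pairs shortest-path computation. For each intermediate vertex k = 0, 1, …, 3, update dist[i][j] ← min(dist[i][j], dist[i][k] + dist[k][j]). The final matrix gives, for each (i, j), the minimum total weight of any directed path from i to j (possibly empty when i = j).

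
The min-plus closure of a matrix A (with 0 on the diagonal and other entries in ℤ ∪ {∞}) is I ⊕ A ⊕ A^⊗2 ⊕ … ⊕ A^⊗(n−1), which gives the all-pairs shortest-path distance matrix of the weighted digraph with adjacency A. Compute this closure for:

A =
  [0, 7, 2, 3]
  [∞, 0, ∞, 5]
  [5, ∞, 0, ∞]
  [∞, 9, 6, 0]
Closure =
  [0, 7, 2, 3]
  [16, 0, 11, 5]
  [5, 12, 0, 8]
  [11, 9, 6, 0]

This is the Floyd-Warshall all-pairs shortest-path computation. For each intermediate vertex k = 0, 1, …, 3, update dist[i][j] ← min(dist[i][j], dist[i][k] + dist[k][j]). The final matrix gives, for each (i, j), the minimum total weight of any directed path from i to j (possibly empty when i = j).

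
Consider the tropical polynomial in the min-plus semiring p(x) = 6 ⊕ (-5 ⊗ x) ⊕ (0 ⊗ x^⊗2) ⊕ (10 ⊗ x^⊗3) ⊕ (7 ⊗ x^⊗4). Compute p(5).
p(5) = 0

A tropical monomial a ⊗ x^⊗i evaluates to a + i · x. Evaluating each term at x = 5:
  Term 0 contributes 6 + 0 · 5 = 6
  Term 1 contributes -5 + 1 · 5 = 0
  Term 2 contributes 0 + 2 · 5 = 10
  Term 3 contributes 10 + 3 · 5 = 25
  Term 4 contributes 7 + 4 · 5 = 27
p(5) = ⊕ of these = min[6, 0, 10, 25, 27] = 0.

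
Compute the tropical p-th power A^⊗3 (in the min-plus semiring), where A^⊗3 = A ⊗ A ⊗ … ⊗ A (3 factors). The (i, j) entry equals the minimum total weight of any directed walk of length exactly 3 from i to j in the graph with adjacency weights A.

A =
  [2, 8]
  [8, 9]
A^⊗3 =
  [6, 12]
  [12, 18]

Each entry (A^⊗3)_ij equals the minimum over all length-3 walks i = v_0 → v_1 → … → v_3 = j of Σ_t A[v_t][v_{t+1}]. For example, for (i, j) = (0, 1) we minimise over 4 possible intermediate vertex sequences; the minimum is 12, attained along the walk 0 → 0 → 0 → 1.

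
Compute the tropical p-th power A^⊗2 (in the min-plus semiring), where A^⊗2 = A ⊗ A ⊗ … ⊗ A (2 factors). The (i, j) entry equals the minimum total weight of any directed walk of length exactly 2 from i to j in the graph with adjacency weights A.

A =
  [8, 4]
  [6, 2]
A^⊗2 =
  [10, 6]
  [8, 4]

Each entry (A^⊗2)_ij equals the minimum over all length-2 walks i = v_0 → v_1 → … → v_2 = j of Σ_t A[v_t][v_{t+1}]. For example, for (i, j) = (0, 1) we minimise over 2 possible intermediate vertex sequences; the minimum is 6, attained along the walk 0 → 1 → 1.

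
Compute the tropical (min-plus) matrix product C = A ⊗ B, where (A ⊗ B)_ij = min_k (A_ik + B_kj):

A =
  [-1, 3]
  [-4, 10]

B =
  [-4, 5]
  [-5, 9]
A ⊗ B =
  [-5, 4]
  [-8, 1]

Apply the min-plus product entry-by-entry:
  C[0][0] = min over k of (A[0][0] + B[0][0] = -1 + -4 = -5, A[0][1] + B[1][0] = 3 + -5 = -2) = -5 (attained at k = 0)
  C[0][1] = min over k of (A[0][0] + B[0][1] = -1 + 5 = 4, A[0][1] + B[1][1] = 3 + 9 = 12) = 4 (attained at k = 0)
  C[1][0] = min over k of (A[1][0] + B[0][0] = -4 + -4 = -8, A[1][1] + B[1][0] = 10 + -5 = 5) = -8 (attained at k = 0)
  C[1][1] = min over k of (A[1][0] + B[0][1] = -4 + 5 = 1, A[1][1] + B[1][1] = 10 + 9 = 19) = 1 (attained at k = 0)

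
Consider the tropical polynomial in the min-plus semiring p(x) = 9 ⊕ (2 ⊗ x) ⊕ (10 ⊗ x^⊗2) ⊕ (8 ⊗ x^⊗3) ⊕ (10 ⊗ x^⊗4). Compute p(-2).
p(-2) = 0

A tropical monomial a ⊗ x^⊗i evaluates to a + i · x. Evaluating each term at x = -2:
  Term 0 contributes 9 + 0 · -2 = 9
  Term 1 contributes 2 + 1 · -2 = 0
  Term 2 contributes 10 + 2 · -2 = 6
  Term 3 contributes 8 + 3 · -2 = 2
  Term 4 contributes 10 + 4 · -2 = 2
p(-2) = ⊕ of these = min[9, 0, 6, 2, 2] = 0.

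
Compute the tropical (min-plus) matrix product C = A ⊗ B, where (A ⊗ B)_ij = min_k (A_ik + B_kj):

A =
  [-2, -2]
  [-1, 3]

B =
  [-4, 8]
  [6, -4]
A ⊗ B =
  [-6, -6]
  [-5, -1]

Apply the min-plus product entry-by-entry:
  C[0][0] = min over k of (A[0][0] + B[0][0] = -2 + -4 = -6, A[0][1] + B[1][0] = -2 + 6 = 4) = -6 (attained at k = 0)
  C[0][1] = min over k of (A[0][0] + B[0][1] = -2 + 8 = 6, A[0][1] + B[1][1] = -2 + -4 = -6) = -6 (attained at k = 1)
  C[1][0] = min over k of (A[1][0] + B[0][0] = -1 + -4 = -5, A[1][1] + B[1][0] = 3 + 6 = 9) = -5 (attained at k = 0)
  C[1][1] = min over k of (A[1][0] + B[0][1] = -1 + 8 = 7, A[1][1] + B[1][1] = 3 + -4 = -1) = -1 (attained at k = 1)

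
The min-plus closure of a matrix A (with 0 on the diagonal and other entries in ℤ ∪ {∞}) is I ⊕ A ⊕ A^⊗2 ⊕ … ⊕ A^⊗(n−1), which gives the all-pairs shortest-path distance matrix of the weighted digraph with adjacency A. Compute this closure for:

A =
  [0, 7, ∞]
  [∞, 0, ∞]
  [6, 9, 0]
Closure =
  [0, 7, ∞]
  [∞, 0, ∞]
  [6, 9, 0]

This is the Floyd-Warshall all-pairs shortest-path computation. For each intermediate vertex k = 0, 1, …, 2, update dist[i][j] ← min(dist[i][j], dist[i][k] + dist[k][j]). The final matrix gives, for each (i, j), the minimum total weight of any directed path from i to j (possibly empty when i = j).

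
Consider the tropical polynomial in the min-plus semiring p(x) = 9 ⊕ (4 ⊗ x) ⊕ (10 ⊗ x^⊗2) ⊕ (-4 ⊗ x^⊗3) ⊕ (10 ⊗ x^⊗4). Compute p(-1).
p(-1) = -7

A tropical monomial a ⊗ x^⊗i evaluates to a + i · x. Evaluating each term at x = -1:
  Term 0 contributes 9 + 0 · -1 = 9
  Term 1 contributes 4 + 1 · -1 = 3
  Term 2 contributes 10 + 2 · -1 = 8
  Term 3 contributes -4 + 3 · -1 = -7
  Term 4 contributes 10 + 4 · -1 = 6
p(-1) = ⊕ of these = min[9, 3, 8, -7, 6] = -7.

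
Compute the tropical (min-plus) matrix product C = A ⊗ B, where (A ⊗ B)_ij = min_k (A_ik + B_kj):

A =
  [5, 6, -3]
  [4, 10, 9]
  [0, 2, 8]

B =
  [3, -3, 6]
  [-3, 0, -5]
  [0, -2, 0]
A ⊗ B =
  [-3, -5, -3]
  [7, 1, 5]
  [-1, -3, -3]

Apply the min-plus product entry-by-entry:
  C[0][0] = min over k of (A[0][0] + B[0][0] = 5 + 3 = 8, A[0][1] + B[1][0] = 6 + -3 = 3, A[0][2] + B[2][0] = -3 + 0 = -3) = -3 (attained at k = 2)
  C[0][1] = min over k of (A[0][0] + B[0][1] = 5 + -3 = 2, A[0][1] + B[1][1] = 6 + 0 = 6, A[0][2] + B[2][1] = -3 + -2 = -5) = -5 (attained at k = 2)
  C[0][2] = min over k of (A[0][0] + B[0][2] = 5 + 6 = 11, A[0][1] + B[1][2] = 6 + -5 = 1, A[0][2] + B[2][2] = -3 + 0 = -3) = -3 (attained at k = 2)
  C[1][0] = min over k of (A[1][0] + B[0][0] = 4 + 3 = 7, A[1][1] + B[1][0] = 10 + -3 = 7, A[1][2] + B[2][0] = 9 + 0 = 9) = 7 (attained at k = 0)
  C[1][1] = min over k of (A[1][0] + B[0][1] = 4 + -3 = 1, A[1][1] + B[1][1] = 10 + 0 = 10, A[1][2] + B[2][1] = 9 + -2 = 7) = 1 (attained at k = 0)
  C[1][2] = min over k of (A[1][0] + B[0][2] = 4 + 6 = 10, A[1][1] + B[1][2] = 10 + -5 = 5, A[1][2] + B[2][2] = 9 + 0 = 9) = 5 (attained at k = 1)
  C[2][0] = min over k of (A[2][0] + B[0][0] = 0 + 3 = 3, A[2][1] + B[1][0] = 2 + -3 = -1, A[2][2] + B[2][0] = 8 + 0 = 8) = -1 (attained at k = 1)
  C[2][1] = min over k of (A[2][0] + B[0][1] = 0 + -3 = -3, A[2][1] + B[1][1] = 2 + 0 = 2, A[2][2] + B[2][1] = 8 + -2 = 6) = -3 (attained at k = 0)
  C[2][2] = min over k of (A[2][0] + B[0][2] = 0 + 6 = 6, A[2][1] + B[1][2] = 2 + -5 = -3, A[2][2] + B[2][2] = 8 + 0 = 8) = -3 (attained at k = 1)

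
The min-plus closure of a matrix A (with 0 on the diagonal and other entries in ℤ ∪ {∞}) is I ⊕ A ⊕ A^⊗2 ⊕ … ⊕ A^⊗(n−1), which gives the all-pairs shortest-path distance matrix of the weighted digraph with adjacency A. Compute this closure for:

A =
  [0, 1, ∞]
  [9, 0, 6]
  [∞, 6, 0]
Closure =
  [0, 1, 7]
  [9, 0, 6]
  [15, 6, 0]

This is the Floyd-Warshall all-pairs shortest-path computation. For each intermediate vertex k = 0, 1, …, 2, update dist[i][j] ← min(dist[i][j], dist[i][k] + dist[k][j]). The final matrix gives, for each (i, j), the minimum total weight of any directed path from i to j (possibly empty when i = j).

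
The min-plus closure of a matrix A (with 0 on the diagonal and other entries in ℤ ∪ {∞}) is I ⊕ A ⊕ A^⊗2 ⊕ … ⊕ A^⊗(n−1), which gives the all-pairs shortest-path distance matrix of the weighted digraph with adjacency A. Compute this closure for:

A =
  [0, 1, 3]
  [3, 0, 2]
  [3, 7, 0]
Closure =
  [0, 1, 3]
  [3, 0, 2]
  [3, 4, 0]

This is the Floyd-Warshall all-pairs shortest-path computation. For each intermediate vertex k = 0, 1, …, 2, update dist[i][j] ← min(dist[i][j], dist[i][k] + dist[k][j]). The final matrix gives, for each (i, j), the minimum total weight of any directed path from i to j (possibly empty when i = j).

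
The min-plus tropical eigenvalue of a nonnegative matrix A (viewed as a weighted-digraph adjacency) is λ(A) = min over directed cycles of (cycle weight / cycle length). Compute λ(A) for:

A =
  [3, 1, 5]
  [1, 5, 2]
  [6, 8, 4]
λ(A) = 1

Enumerate directed cycles and compute their means (weight / length). Sample:
  cycle 0 → 0: weight = 3, length = 1, mean = 3/1 ≈ 3.000
  cycle 1 → 1: weight = 5, length = 1, mean = 5/1 ≈ 5.000
  cycle 2 → 2: weight = 4, length = 1, mean = 4/1 ≈ 4.000
  cycle 0 → 1 → 0: weight = 2, length = 2, mean = 2/2 ≈ 1.000
  cycle 0 → 2 → 0: weight = 11, length = 2, mean = 11/2 ≈ 5.500
  cycle 1 → 0 → 1: weight = 2, length = 2, mean = 2/2 ≈ 1.000
Minimum mean = 1.000, attained e.g. along the cycle 0 → 1 → 0 with weight 2 and length 2. So λ(A) = 2/2 = 1.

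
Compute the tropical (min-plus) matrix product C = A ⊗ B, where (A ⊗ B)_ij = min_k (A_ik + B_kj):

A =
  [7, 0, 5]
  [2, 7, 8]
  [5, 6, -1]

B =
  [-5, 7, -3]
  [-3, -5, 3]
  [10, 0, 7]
A ⊗ B =
  [-3, -5, 3]
  [-3, 2, -1]
  [0, -1, 2]

Apply the min-plus product entry-by-entry:
  C[0][0] = min over k of (A[0][0] + B[0][0] = 7 + -5 = 2, A[0][1] + B[1][0] = 0 + -3 = -3, A[0][2] + B[2][0] = 5 + 10 = 15) = -3 (attained at k = 1)
  C[0][1] = min over k of (A[0][0] + B[0][1] = 7 + 7 = 14, A[0][1] + B[1][1] = 0 + -5 = -5, A[0][2] + B[2][1] = 5 + 0 = 5) = -5 (attained at k = 1)
  C[0][2] = min over k of (A[0][0] + B[0][2] = 7 + -3 = 4, A[0][1] + B[1][2] = 0 + 3 = 3, A[0][2] + B[2][2] = 5 + 7 = 12) = 3 (attained at k = 1)
  C[1][0] = min over k of (A[1][0] + B[0][0] = 2 + -5 = -3, A[1][1] + B[1][0] = 7 + -3 = 4, A[1][2] + B[2][0] = 8 + 10 = 18) = -3 (attained at k = 0)
  C[1][1] = min over k of (A[1][0] + B[0][1] = 2 + 7 = 9, A[1][1] + B[1][1] = 7 + -5 = 2, A[1][2] + B[2][1] = 8 + 0 = 8) = 2 (attained at k = 1)
  C[1][2] = min over k of (A[1][0] + B[0][2] = 2 + -3 = -1, A[1][1] + B[1][2] = 7 + 3 = 10, A[1][2] + B[2][2] = 8 + 7 = 15) = -1 (attained at k = 0)
  C[2][0] = min over k of (A[2][0] + B[0][0] = 5 + -5 = 0, A[2][1] + B[1][0] = 6 + -3 = 3, A[2][2] + B[2][0] = -1 + 10 = 9) = 0 (attained at k = 0)
  C[2][1] = min over k of (A[2][0] + B[0][1] = 5 + 7 = 12, A[2][1] + B[1][1] = 6 + -5 = 1, A[2][2] + B[2][1] = -1 + 0 = -1) = -1 (attained at k = 2)
  C[2][2] = min over k of (A[2][0] + B[0][2] = 5 + -3 = 2, A[2][1] + B[1][2] = 6 + 3 = 9, A[2][2] + B[2][2] = -1 + 7 = 6) = 2 (attained at k = 0)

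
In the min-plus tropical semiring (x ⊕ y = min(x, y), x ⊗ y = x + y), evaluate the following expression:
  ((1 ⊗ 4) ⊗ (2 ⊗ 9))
((1 ⊗ 4) ⊗ (2 ⊗ 9)) = 16

Expand innermost to outermost. Recall ⊕ takes the minimum of its arguments and ⊗ takes their sum. Working out the expression ((1 ⊗ 4) ⊗ (2 ⊗ 9)) gives 16.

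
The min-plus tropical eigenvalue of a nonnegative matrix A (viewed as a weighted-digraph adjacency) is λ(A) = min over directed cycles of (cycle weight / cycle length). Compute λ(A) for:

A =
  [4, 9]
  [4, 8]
λ(A) = 4

Enumerate directed cycles and compute their means (weight / length). Sample:
  cycle 0 → 0: weight = 4, length = 1, mean = 4/1 ≈ 4.000
  cycle 1 → 1: weight = 8, length = 1, mean = 8/1 ≈ 8.000
  cycle 0 → 1 → 0: weight = 13, length = 2, mean = 13/2 ≈ 6.500
  cycle 1 → 0 → 1: weight = 13, length = 2, mean = 13/2 ≈ 6.500
Minimum mean = 4.000, attained e.g. along the cycle 0 → 0 with weight 4 and length 1. So λ(A) = 4/1 = 4.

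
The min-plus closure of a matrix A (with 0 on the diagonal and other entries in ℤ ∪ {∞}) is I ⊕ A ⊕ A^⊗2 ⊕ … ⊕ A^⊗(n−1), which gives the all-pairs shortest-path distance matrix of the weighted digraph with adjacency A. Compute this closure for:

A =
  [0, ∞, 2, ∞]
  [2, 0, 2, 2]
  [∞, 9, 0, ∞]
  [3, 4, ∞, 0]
Closure =
  [0, 11, 2, 13]
  [2, 0, 2, 2]
  [11, 9, 0, 11]
  [3, 4, 5, 0]

This is the Floyd-Warshall all-pairs shortest-path computation. For each intermediate vertex k = 0, 1, …, 3, update dist[i][j] ← min(dist[i][j], dist[i][k] + dist[k][j]). The final matrix gives, for each (i, j), the minimum total weight of any directed path from i to j (possibly empty when i = j).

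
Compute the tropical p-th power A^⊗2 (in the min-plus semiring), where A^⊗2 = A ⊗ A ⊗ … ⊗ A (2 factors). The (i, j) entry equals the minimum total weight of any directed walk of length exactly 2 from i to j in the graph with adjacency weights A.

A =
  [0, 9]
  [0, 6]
A^⊗2 =
  [0, 9]
  [0, 9]

Each entry (A^⊗2)_ij equals the minimum over all length-2 walks i = v_0 → v_1 → … → v_2 = j of Σ_t A[v_t][v_{t+1}]. For example, for (i, j) = (0, 1) we minimise over 2 possible intermediate vertex sequences; the minimum is 9, attained along the walk 0 → 0 → 1.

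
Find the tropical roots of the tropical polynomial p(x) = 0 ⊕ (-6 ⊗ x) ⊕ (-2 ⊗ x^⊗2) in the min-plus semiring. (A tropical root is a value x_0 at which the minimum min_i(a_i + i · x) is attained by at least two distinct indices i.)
Roots: {-4, 6}

Each tropical root is a break point of the lower envelope of the lines y = a_i + i · x (there are 3 lines, with slopes 0, 1, ..., 2). Only the lines that attain the minimum somewhere contribute to roots; other lines are dominated. Here the surviving (envelope) indices are i = 2, i = 1, i = 0.
Intersections between consecutive envelope lines give the roots: for adjacent envelope indices i < j the intersection is x = (a_i − a_j) / (j − i). Reading off the sorted break points: {-4, 6}.
Verification: at each break x_0, at least two indices attain the minimum of min_i(a_i + i · x_0).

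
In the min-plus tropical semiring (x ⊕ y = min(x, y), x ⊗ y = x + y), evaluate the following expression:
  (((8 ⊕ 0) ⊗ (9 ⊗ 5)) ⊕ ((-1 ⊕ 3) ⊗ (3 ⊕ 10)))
(((8 ⊕ 0) ⊗ (9 ⊗ 5)) ⊕ ((-1 ⊕ 3) ⊗ (3 ⊕ 10))) = 2

Expand innermost to outermost. Recall ⊕ takes the minimum of its arguments and ⊗ takes their sum. Working out the expression (((8 ⊕ 0) ⊗ (9 ⊗ 5)) ⊕ ((-1 ⊕ 3) ⊗ (3 ⊕ 10))) gives 2.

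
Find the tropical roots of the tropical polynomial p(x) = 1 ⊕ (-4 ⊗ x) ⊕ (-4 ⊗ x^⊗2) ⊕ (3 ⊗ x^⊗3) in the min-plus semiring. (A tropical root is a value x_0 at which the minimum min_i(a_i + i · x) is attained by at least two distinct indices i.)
Roots: {-7, 0, 5}

Each tropical root is a break point of the lower envelope of the lines y = a_i + i · x (there are 4 lines, with slopes 0, 1, ..., 3). Only the lines that attain the minimum somewhere contribute to roots; other lines are dominated. Here the surviving (envelope) indices are i = 3, i = 2, i = 1, i = 0.
Intersections between consecutive envelope lines give the roots: for adjacent envelope indices i < j the intersection is x = (a_i − a_j) / (j − i). Reading off the sorted break points: {-7, 0, 5}.
Verification: at each break x_0, at least two indices attain the minimum of min_i(a_i + i · x_0).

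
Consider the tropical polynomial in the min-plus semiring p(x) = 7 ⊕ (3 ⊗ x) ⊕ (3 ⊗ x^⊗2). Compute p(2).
p(2) = 5

A tropical monomial a ⊗ x^⊗i evaluates to a + i · x. Evaluating each term at x = 2:
  Term 0 contributes 7 + 0 · 2 = 7
  Term 1 contributes 3 + 1 · 2 = 5
  Term 2 contributes 3 + 2 · 2 = 7
p(2) = ⊕ of these = min[7, 5, 7] = 5.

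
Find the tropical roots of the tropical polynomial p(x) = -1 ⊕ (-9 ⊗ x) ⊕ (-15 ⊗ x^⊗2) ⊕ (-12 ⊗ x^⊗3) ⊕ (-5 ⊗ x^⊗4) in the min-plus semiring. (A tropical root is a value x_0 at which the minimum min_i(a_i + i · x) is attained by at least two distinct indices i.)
Roots: {-7, -3, 6, 8}

Each tropical root is a break point of the lower envelope of the lines y = a_i + i · x (there are 5 lines, with slopes 0, 1, ..., 4). Only the lines that attain the minimum somewhere contribute to roots; other lines are dominated. Here the surviving (envelope) indices are i = 4, i = 3, i = 2, i = 1, i = 0.
Intersections between consecutive envelope lines give the roots: for adjacent envelope indices i < j the intersection is x = (a_i − a_j) / (j − i). Reading off the sorted break points: {-7, -3, 6, 8}.
Verification: at each break x_0, at least two indices attain the minimum of min_i(a_i + i · x_0).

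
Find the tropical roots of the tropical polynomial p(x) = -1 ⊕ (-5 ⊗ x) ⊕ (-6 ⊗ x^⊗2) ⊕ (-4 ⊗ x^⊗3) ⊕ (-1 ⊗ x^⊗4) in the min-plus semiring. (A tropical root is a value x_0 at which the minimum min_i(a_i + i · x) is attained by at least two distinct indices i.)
Roots: {-3, -2, 1, 4}

Each tropical root is a break point of the lower envelope of the lines y = a_i + i · x (there are 5 lines, with slopes 0, 1, ..., 4). Only the lines that attain the minimum somewhere contribute to roots; other lines are dominated. Here the surviving (envelope) indices are i = 4, i = 3, i = 2, i = 1, i = 0.
Intersections between consecutive envelope lines give the roots: for adjacent envelope indices i < j the intersection is x = (a_i − a_j) / (j − i). Reading off the sorted break points: {-3, -2, 1, 4}.
Verification: at each break x_0, at least two indices attain the minimum of min_i(a_i + i · x_0).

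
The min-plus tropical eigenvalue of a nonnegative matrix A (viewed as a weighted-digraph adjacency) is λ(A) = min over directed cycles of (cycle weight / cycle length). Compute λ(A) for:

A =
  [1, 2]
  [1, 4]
λ(A) = 1

Enumerate directed cycles and compute their means (weight / length). Sample:
  cycle 0 → 0: weight = 1, length = 1, mean = 1/1 ≈ 1.000
  cycle 1 → 1: weight = 4, length = 1, mean = 4/1 ≈ 4.000
  cycle 0 → 1 → 0: weight = 3, length = 2, mean = 3/2 ≈ 1.500
  cycle 1 → 0 → 1: weight = 3, length = 2, mean = 3/2 ≈ 1.500
Minimum mean = 1.000, attained e.g. along the cycle 0 → 0 with weight 1 and length 1. So λ(A) = 1/1 = 1.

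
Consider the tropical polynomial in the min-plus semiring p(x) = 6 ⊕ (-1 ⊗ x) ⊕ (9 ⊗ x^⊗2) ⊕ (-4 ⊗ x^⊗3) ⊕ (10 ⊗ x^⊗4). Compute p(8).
p(8) = 6

A tropical monomial a ⊗ x^⊗i evaluates to a + i · x. Evaluating each term at x = 8:
  Term 0 contributes 6 + 0 · 8 = 6
  Term 1 contributes -1 + 1 · 8 = 7
  Term 2 contributes 9 + 2 · 8 = 25
  Term 3 contributes -4 + 3 · 8 = 20
  Term 4 contributes 10 + 4 · 8 = 42
p(8) = ⊕ of these = min[6, 7, 25, 20, 42] = 6.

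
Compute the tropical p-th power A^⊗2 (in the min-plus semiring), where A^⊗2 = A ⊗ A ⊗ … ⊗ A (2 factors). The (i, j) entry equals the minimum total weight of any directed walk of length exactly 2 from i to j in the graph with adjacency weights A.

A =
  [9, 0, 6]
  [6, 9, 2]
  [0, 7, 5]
A^⊗2 =
  [6, 9, 2]
  [2, 6, 7]
  [5, 0, 6]

Each entry (A^⊗2)_ij equals the minimum over all length-2 walks i = v_0 → v_1 → … → v_2 = j of Σ_t A[v_t][v_{t+1}]. For example, for (i, j) = (0, 2) we minimise over 3 possible intermediate vertex sequences; the minimum is 2, attained along the walk 0 → 1 → 2.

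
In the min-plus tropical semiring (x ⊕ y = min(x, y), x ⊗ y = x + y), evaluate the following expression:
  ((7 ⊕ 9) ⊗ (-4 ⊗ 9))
((7 ⊕ 9) ⊗ (-4 ⊗ 9)) = 12

Expand innermost to outermost. Recall ⊕ takes the minimum of its arguments and ⊗ takes their sum. Working out the expression ((7 ⊕ 9) ⊗ (-4 ⊗ 9)) gives 12.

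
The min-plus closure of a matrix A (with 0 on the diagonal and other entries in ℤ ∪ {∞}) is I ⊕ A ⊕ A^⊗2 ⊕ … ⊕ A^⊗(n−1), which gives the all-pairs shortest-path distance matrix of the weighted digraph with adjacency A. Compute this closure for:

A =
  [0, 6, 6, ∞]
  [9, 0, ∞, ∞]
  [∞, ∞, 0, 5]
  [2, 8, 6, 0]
Closure =
  [0, 6, 6, 11]
  [9, 0, 15, 20]
  [7, 13, 0, 5]
  [2, 8, 6, 0]

This is the Floyd-Warshall all-pairs shortest-path computation. For each intermediate vertex k = 0, 1, …, 3, update dist[i][j] ← min(dist[i][j], dist[i][k] + dist[k][j]). The final matrix gives, for each (i, j), the minimum total weight of any directed path from i to j (possibly empty when i = j).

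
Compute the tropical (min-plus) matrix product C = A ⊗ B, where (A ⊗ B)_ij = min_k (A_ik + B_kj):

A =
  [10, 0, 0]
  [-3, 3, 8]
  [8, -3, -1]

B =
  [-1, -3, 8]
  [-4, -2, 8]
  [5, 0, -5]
A ⊗ B =
  [-4, -2, -5]
  [-4, -6, 3]
  [-7, -5, -6]

Apply the min-plus product entry-by-entry:
  C[0][0] = min over k of (A[0][0] + B[0][0] = 10 + -1 = 9, A[0][1] + B[1][0] = 0 + -4 = -4, A[0][2] + B[2][0] = 0 + 5 = 5) = -4 (attained at k = 1)
  C[0][1] = min over k of (A[0][0] + B[0][1] = 10 + -3 = 7, A[0][1] + B[1][1] = 0 + -2 = -2, A[0][2] + B[2][1] = 0 + 0 = 0) = -2 (attained at k = 1)
  C[0][2] = min over k of (A[0][0] + B[0][2] = 10 + 8 = 18, A[0][1] + B[1][2] = 0 + 8 = 8, A[0][2] + B[2][2] = 0 + -5 = -5) = -5 (attained at k = 2)
  C[1][0] = min over k of (A[1][0] + B[0][0] = -3 + -1 = -4, A[1][1] + B[1][0] = 3 + -4 = -1, A[1][2] + B[2][0] = 8 + 5 = 13) = -4 (attained at k = 0)
  C[1][1] = min over k of (A[1][0] + B[0][1] = -3 + -3 = -6, A[1][1] + B[1][1] = 3 + -2 = 1, A[1][2] + B[2][1] = 8 + 0 = 8) = -6 (attained at k = 0)
  C[1][2] = min over k of (A[1][0] + B[0][2] = -3 + 8 = 5, A[1][1] + B[1][2] = 3 + 8 = 11, A[1][2] + B[2][2] = 8 + -5 = 3) = 3 (attained at k = 2)
  C[2][0] = min over k of (A[2][0] + B[0][0] = 8 + -1 = 7, A[2][1] + B[1][0] = -3 + -4 = -7, A[2][2] + B[2][0] = -1 + 5 = 4) = -7 (attained at k = 1)
  C[2][1] = min over k of (A[2][0] + B[0][1] = 8 + -3 = 5, A[2][1] + B[1][1] = -3 + -2 = -5, A[2][2] + B[2][1] = -1 + 0 = -1) = -5 (attained at k = 1)
  C[2][2] = min over k of (A[2][0] + B[0][2] = 8 + 8 = 16, A[2][1] + B[1][2] = -3 + 8 = 5, A[2][2] + B[2][2] = -1 + -5 = -6) = -6 (attained at k = 2)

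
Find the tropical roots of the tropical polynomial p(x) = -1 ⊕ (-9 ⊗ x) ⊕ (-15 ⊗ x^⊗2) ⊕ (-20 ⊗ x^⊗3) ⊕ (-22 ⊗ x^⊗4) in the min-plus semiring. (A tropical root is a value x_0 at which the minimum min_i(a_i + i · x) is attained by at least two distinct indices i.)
Roots: {2, 5, 6, 8}

Each tropical root is a break point of the lower envelope of the lines y = a_i + i · x (there are 5 lines, with slopes 0, 1, ..., 4). Only the lines that attain the minimum somewhere contribute to roots; other lines are dominated. Here the surviving (envelope) indices are i = 4, i = 3, i = 2, i = 1, i = 0.
Intersections between consecutive envelope lines give the roots: for adjacent envelope indices i < j the intersection is x = (a_i − a_j) / (j − i). Reading off the sorted break points: {2, 5, 6, 8}.
Verification: at each break x_0, at least two indices attain the minimum of min_i(a_i + i · x_0).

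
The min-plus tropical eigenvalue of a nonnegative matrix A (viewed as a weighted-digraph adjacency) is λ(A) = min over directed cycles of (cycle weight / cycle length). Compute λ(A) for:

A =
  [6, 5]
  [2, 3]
λ(A) = 3

Enumerate directed cycles and compute their means (weight / length). Sample:
  cycle 0 → 0: weight = 6, length = 1, mean = 6/1 ≈ 6.000
  cycle 1 → 1: weight = 3, length = 1, mean = 3/1 ≈ 3.000
  cycle 0 → 1 → 0: weight = 7, length = 2, mean = 7/2 ≈ 3.500
  cycle 1 → 0 → 1: weight = 7, length = 2, mean = 7/2 ≈ 3.500
Minimum mean = 3.000, attained e.g. along the cycle 1 → 1 with weight 3 and length 1. So λ(A) = 3/1 = 3.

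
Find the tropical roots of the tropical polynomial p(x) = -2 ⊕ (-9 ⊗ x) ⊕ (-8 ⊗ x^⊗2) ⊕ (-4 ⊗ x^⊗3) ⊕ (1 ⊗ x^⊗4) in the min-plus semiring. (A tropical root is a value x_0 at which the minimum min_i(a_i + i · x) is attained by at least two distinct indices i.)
Roots: {-5, -4, -1, 7}

Each tropical root is a break point of the lower envelope of the lines y = a_i + i · x (there are 5 lines, with slopes 0, 1, ..., 4). Only the lines that attain the minimum somewhere contribute to roots; other lines are dominated. Here the surviving (envelope) indices are i = 4, i = 3, i = 2, i = 1, i = 0.
Intersections between consecutive envelope lines give the roots: for adjacent envelope indices i < j the intersection is x = (a_i − a_j) / (j − i). Reading off the sorted break points: {-5, -4, -1, 7}.
Verification: at each break x_0, at least two indices attain the minimum of min_i(a_i + i · x_0).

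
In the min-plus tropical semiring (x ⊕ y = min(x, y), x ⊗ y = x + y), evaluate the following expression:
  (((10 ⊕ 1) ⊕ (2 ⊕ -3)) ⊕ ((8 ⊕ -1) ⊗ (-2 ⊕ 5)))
(((10 ⊕ 1) ⊕ (2 ⊕ -3)) ⊕ ((8 ⊕ -1) ⊗ (-2 ⊕ 5))) = -3

Expand innermost to outermost. Recall ⊕ takes the minimum of its arguments and ⊗ takes their sum. Working out the expression (((10 ⊕ 1) ⊕ (2 ⊕ -3)) ⊕ ((8 ⊕ -1) ⊗ (-2 ⊕ 5))) gives -3.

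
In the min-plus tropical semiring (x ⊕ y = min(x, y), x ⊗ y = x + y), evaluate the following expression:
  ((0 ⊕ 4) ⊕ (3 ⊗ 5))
((0 ⊕ 4) ⊕ (3 ⊗ 5)) = 0

Expand innermost to outermost. Recall ⊕ takes the minimum of its arguments and ⊗ takes their sum. Working out the expression ((0 ⊕ 4) ⊕ (3 ⊗ 5)) gives 0.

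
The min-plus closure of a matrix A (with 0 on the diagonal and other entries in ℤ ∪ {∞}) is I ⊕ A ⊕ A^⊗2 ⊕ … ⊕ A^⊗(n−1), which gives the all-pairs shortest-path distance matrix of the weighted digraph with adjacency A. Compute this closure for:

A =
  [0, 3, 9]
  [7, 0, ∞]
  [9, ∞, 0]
Closure =
  [0, 3, 9]
  [7, 0, 16]
  [9, 12, 0]

This is the Floyd-Warshall all-pairs shortest-path computation. For each intermediate vertex k = 0, 1, …, 2, update dist[i][j] ← min(dist[i][j], dist[i][k] + dist[k][j]). The final matrix gives, for each (i, j), the minimum total weight of any directed path from i to j (possibly empty when i = j).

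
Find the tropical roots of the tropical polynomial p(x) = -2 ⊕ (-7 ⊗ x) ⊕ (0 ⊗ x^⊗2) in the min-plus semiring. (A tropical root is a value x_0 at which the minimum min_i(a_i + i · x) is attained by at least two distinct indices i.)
Roots: {-7, 5}

Each tropical root is a break point of the lower envelope of the lines y = a_i + i · x (there are 3 lines, with slopes 0, 1, ..., 2). Only the lines that attain the minimum somewhere contribute to roots; other lines are dominated. Here the surviving (envelope) indices are i = 2, i = 1, i = 0.
Intersections between consecutive envelope lines give the roots: for adjacent envelope indices i < j the intersection is x = (a_i − a_j) / (j − i). Reading off the sorted break points: {-7, 5}.
Verification: at each break x_0, at least two indices attain the minimum of min_i(a_i + i · x_0).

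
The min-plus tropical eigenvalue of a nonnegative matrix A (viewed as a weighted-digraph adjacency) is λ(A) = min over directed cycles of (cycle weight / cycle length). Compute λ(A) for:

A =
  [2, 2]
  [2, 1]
λ(A) = 1

Enumerate directed cycles and compute their means (weight / length). Sample:
  cycle 0 → 0: weight = 2, length = 1, mean = 2/1 ≈ 2.000
  cycle 1 → 1: weight = 1, length = 1, mean = 1/1 ≈ 1.000
  cycle 0 → 1 → 0: weight = 4, length = 2, mean = 4/2 ≈ 2.000
  cycle 1 → 0 → 1: weight = 4, length = 2, mean = 4/2 ≈ 2.000
Minimum mean = 1.000, attained e.g. along the cycle 1 → 1 with weight 1 and length 1. So λ(A) = 1/1 = 1.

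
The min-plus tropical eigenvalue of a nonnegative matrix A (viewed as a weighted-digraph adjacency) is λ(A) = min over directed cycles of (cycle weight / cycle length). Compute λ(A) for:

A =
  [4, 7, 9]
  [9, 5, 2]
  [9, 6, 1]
λ(A) = 1

Enumerate directed cycles and compute their means (weight / length). Sample:
  cycle 0 → 0: weight = 4, length = 1, mean = 4/1 ≈ 4.000
  cycle 1 → 1: weight = 5, length = 1, mean = 5/1 ≈ 5.000
  cycle 2 → 2: weight = 1, length = 1, mean = 1/1 ≈ 1.000
  cycle 0 → 1 → 0: weight = 16, length = 2, mean = 16/2 ≈ 8.000
  cycle 0 → 2 → 0: weight = 18, length = 2, mean = 18/2 ≈ 9.000
  cycle 1 → 0 → 1: weight = 16, length = 2, mean = 16/2 ≈ 8.000
Minimum mean = 1.000, attained e.g. along the cycle 2 → 2 with weight 1 and length 1. So λ(A) = 1/1 = 1.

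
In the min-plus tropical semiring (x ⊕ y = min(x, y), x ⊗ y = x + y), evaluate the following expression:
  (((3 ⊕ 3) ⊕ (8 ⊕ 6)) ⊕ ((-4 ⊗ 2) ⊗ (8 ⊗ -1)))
(((3 ⊕ 3) ⊕ (8 ⊕ 6)) ⊕ ((-4 ⊗ 2) ⊗ (8 ⊗ -1))) = 3

Expand innermost to outermost. Recall ⊕ takes the minimum of its arguments and ⊗ takes their sum. Working out the expression (((3 ⊕ 3) ⊕ (8 ⊕ 6)) ⊕ ((-4 ⊗ 2) ⊗ (8 ⊗ -1))) gives 3.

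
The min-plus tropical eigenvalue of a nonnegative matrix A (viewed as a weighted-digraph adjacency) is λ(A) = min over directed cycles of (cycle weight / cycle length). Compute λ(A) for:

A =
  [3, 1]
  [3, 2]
λ(A) = 2

Enumerate directed cycles and compute their means (weight / length). Sample:
  cycle 0 → 0: weight = 3, length = 1, mean = 3/1 ≈ 3.000
  cycle 1 → 1: weight = 2, length = 1, mean = 2/1 ≈ 2.000
  cycle 0 → 1 → 0: weight = 4, length = 2, mean = 4/2 ≈ 2.000
  cycle 1 → 0 → 1: weight = 4, length = 2, mean = 4/2 ≈ 2.000
Minimum mean = 2.000, attained e.g. along the cycle 1 → 1 with weight 2 and length 1. So λ(A) = 2/1 = 2.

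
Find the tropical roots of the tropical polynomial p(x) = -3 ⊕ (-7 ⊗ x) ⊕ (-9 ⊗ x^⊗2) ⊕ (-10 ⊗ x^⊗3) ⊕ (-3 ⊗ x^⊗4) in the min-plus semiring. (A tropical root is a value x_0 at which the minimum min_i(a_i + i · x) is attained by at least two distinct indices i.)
Roots: {-7, 1, 2, 4}

Each tropical root is a break point of the lower envelope of the lines y = a_i + i · x (there are 5 lines, with slopes 0, 1, ..., 4). Only the lines that attain the minimum somewhere contribute to roots; other lines are dominated. Here the surviving (envelope) indices are i = 4, i = 3, i = 2, i = 1, i = 0.
Intersections between consecutive envelope lines give the roots: for adjacent envelope indices i < j the intersection is x = (a_i − a_j) / (j − i). Reading off the sorted break points: {-7, 1, 2, 4}.
Verification: at each break x_0, at least two indices attain the minimum of min_i(a_i + i · x_0).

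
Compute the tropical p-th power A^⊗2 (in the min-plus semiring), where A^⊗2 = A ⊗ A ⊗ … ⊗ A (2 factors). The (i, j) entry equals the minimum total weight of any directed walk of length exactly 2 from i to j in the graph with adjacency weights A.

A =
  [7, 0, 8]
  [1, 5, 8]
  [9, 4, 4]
A^⊗2 =
  [1, 5, 8]
  [6, 1, 9]
  [5, 8, 8]

Each entry (A^⊗2)_ij equals the minimum over all length-2 walks i = v_0 → v_1 → … → v_2 = j of Σ_t A[v_t][v_{t+1}]. For example, for (i, j) = (0, 2) we minimise over 3 possible intermediate vertex sequences; the minimum is 8, attained along the walk 0 → 1 → 2.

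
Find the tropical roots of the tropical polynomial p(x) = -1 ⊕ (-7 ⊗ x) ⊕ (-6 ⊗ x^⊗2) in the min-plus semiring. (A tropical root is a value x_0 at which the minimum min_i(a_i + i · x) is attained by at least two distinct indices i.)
Roots: {-1, 6}

Each tropical root is a break point of the lower envelope of the lines y = a_i + i · x (there are 3 lines, with slopes 0, 1, ..., 2). Only the lines that attain the minimum somewhere contribute to roots; other lines are dominated. Here the surviving (envelope) indices are i = 2, i = 1, i = 0.
Intersections between consecutive envelope lines give the roots: for adjacent envelope indices i < j the intersection is x = (a_i − a_j) / (j − i). Reading off the sorted break points: {-1, 6}.
Verification: at each break x_0, at least two indices attain the minimum of min_i(a_i + i · x_0).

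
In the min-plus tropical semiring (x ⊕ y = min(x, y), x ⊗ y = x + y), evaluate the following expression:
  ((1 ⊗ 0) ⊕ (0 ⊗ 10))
((1 ⊗ 0) ⊕ (0 ⊗ 10)) = 1

Expand innermost to outermost. Recall ⊕ takes the minimum of its arguments and ⊗ takes their sum. Working out the expression ((1 ⊗ 0) ⊕ (0 ⊗ 10)) gives 1.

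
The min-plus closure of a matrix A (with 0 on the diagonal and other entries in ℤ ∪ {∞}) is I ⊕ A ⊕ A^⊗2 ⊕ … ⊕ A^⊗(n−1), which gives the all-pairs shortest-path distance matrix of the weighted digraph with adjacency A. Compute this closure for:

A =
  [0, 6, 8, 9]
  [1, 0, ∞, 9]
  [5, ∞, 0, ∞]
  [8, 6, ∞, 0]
Closure =
  [0, 6, 8, 9]
  [1, 0, 9, 9]
  [5, 11, 0, 14]
  [7, 6, 15, 0]

This is the Floyd-Warshall all-pairs shortest-path computation. For each intermediate vertex k = 0, 1, …, 3, update dist[i][j] ← min(dist[i][j], dist[i][k] + dist[k][j]). The final matrix gives, for each (i, j), the minimum total weight of any directed path from i to j (possibly empty when i = j).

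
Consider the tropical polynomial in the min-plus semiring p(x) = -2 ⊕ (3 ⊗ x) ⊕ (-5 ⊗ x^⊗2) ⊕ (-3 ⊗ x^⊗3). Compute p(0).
p(0) = -5

A tropical monomial a ⊗ x^⊗i evaluates to a + i · x. Evaluating each term at x = 0:
  Term 0 contributes -2 + 0 · 0 = -2
  Term 1 contributes 3 + 1 · 0 = 3
  Term 2 contributes -5 + 2 · 0 = -5
  Term 3 contributes -3 + 3 · 0 = -3
p(0) = ⊕ of these = min[-2, 3, -5, -3] = -5.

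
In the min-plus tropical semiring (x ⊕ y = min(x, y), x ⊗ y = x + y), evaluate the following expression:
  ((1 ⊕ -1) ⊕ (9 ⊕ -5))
((1 ⊕ -1) ⊕ (9 ⊕ -5)) = -5

Expand innermost to outermost. Recall ⊕ takes the minimum of its arguments and ⊗ takes their sum. Working out the expression ((1 ⊕ -1) ⊕ (9 ⊕ -5)) gives -5.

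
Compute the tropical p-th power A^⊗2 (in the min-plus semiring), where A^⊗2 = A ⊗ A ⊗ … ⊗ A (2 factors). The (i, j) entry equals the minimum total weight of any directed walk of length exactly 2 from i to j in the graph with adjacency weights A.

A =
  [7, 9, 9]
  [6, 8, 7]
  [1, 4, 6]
A^⊗2 =
  [10, 13, 15]
  [8, 11, 13]
  [7, 10, 10]

Each entry (A^⊗2)_ij equals the minimum over all length-2 walks i = v_0 → v_1 → … → v_2 = j of Σ_t A[v_t][v_{t+1}]. For example, for (i, j) = (0, 2) we minimise over 3 possible intermediate vertex sequences; the minimum is 15, attained along the walk 0 → 2 → 2.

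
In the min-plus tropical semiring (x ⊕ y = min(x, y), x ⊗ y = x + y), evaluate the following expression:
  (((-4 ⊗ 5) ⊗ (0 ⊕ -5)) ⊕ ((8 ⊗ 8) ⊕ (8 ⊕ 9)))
(((-4 ⊗ 5) ⊗ (0 ⊕ -5)) ⊕ ((8 ⊗ 8) ⊕ (8 ⊕ 9))) = -4

Expand innermost to outermost. Recall ⊕ takes the minimum of its arguments and ⊗ takes their sum. Working out the expression (((-4 ⊗ 5) ⊗ (0 ⊕ -5)) ⊕ ((8 ⊗ 8) ⊕ (8 ⊕ 9))) gives -4.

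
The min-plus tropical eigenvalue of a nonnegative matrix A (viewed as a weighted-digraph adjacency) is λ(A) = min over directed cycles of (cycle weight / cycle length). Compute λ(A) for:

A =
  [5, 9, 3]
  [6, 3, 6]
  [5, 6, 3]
λ(A) = 3

Enumerate directed cycles and compute their means (weight / length). Sample:
  cycle 0 → 0: weight = 5, length = 1, mean = 5/1 ≈ 5.000
  cycle 1 → 1: weight = 3, length = 1, mean = 3/1 ≈ 3.000
  cycle 2 → 2: weight = 3, length = 1, mean = 3/1 ≈ 3.000
  cycle 0 → 1 → 0: weight = 15, length = 2, mean = 15/2 ≈ 7.500
  cycle 0 → 2 → 0: weight = 8, length = 2, mean = 8/2 ≈ 4.000
  cycle 1 → 0 → 1: weight = 15, length = 2, mean = 15/2 ≈ 7.500
Minimum mean = 3.000, attained e.g. along the cycle 1 → 1 with weight 3 and length 1. So λ(A) = 3/1 = 3.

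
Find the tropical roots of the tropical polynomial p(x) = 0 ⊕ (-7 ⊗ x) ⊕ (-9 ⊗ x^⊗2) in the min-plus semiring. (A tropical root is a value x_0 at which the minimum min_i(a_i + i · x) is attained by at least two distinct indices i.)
Roots: {2, 7}

Each tropical root is a break point of the lower envelope of the lines y = a_i + i · x (there are 3 lines, with slopes 0, 1, ..., 2). Only the lines that attain the minimum somewhere contribute to roots; other lines are dominated. Here the surviving (envelope) indices are i = 2, i = 1, i = 0.
Intersections between consecutive envelope lines give the roots: for adjacent envelope indices i < j the intersection is x = (a_i − a_j) / (j − i). Reading off the sorted break points: {2, 7}.
Verification: at each break x_0, at least two indices attain the minimum of min_i(a_i + i · x_0).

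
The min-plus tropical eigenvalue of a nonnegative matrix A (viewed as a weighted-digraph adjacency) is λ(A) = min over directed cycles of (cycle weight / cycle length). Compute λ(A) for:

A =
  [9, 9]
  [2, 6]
λ(A) = 11/2

Enumerate directed cycles and compute their means (weight / length). Sample:
  cycle 0 → 0: weight = 9, length = 1, mean = 9/1 ≈ 9.000
  cycle 1 → 1: weight = 6, length = 1, mean = 6/1 ≈ 6.000
  cycle 0 → 1 → 0: weight = 11, length = 2, mean = 11/2 ≈ 5.500
  cycle 1 → 0 → 1: weight = 11, length = 2, mean = 11/2 ≈ 5.500
Minimum mean = 5.500, attained e.g. along the cycle 0 → 1 → 0 with weight 11 and length 2. So λ(A) = 11/2 = 11/2.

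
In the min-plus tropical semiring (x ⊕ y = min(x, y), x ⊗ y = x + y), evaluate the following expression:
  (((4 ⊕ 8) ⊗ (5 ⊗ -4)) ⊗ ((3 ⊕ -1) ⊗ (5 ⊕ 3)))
(((4 ⊕ 8) ⊗ (5 ⊗ -4)) ⊗ ((3 ⊕ -1) ⊗ (5 ⊕ 3))) = 7

Expand innermost to outermost. Recall ⊕ takes the minimum of its arguments and ⊗ takes their sum. Working out the expression (((4 ⊕ 8) ⊗ (5 ⊗ -4)) ⊗ ((3 ⊕ -1) ⊗ (5 ⊕ 3))) gives 7.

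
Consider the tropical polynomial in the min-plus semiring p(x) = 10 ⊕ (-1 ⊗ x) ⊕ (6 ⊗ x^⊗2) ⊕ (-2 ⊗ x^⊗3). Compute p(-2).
p(-2) = -8

A tropical monomial a ⊗ x^⊗i evaluates to a + i · x. Evaluating each term at x = -2:
  Term 0 contributes 10 + 0 · -2 = 10
  Term 1 contributes -1 + 1 · -2 = -3
  Term 2 contributes 6 + 2 · -2 = 2
  Term 3 contributes -2 + 3 · -2 = -8
p(-2) = ⊕ of these = min[10, -3, 2, -8] = -8.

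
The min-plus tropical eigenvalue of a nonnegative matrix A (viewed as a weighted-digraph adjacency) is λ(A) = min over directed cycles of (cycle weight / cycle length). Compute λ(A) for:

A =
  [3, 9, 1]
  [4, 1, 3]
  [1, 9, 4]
λ(A) = 1

Enumerate directed cycles and compute their means (weight / length). Sample:
  cycle 0 → 0: weight = 3, length = 1, mean = 3/1 ≈ 3.000
  cycle 1 → 1: weight = 1, length = 1, mean = 1/1 ≈ 1.000
  cycle 2 → 2: weight = 4, length = 1, mean = 4/1 ≈ 4.000
  cycle 0 → 1 → 0: weight = 13, length = 2, mean = 13/2 ≈ 6.500
  cycle 0 → 2 → 0: weight = 2, length = 2, mean = 2/2 ≈ 1.000
  cycle 1 → 0 → 1: weight = 13, length = 2, mean = 13/2 ≈ 6.500
Minimum mean = 1.000, attained e.g. along the cycle 1 → 1 with weight 1 and length 1. So λ(A) = 1/1 = 1.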